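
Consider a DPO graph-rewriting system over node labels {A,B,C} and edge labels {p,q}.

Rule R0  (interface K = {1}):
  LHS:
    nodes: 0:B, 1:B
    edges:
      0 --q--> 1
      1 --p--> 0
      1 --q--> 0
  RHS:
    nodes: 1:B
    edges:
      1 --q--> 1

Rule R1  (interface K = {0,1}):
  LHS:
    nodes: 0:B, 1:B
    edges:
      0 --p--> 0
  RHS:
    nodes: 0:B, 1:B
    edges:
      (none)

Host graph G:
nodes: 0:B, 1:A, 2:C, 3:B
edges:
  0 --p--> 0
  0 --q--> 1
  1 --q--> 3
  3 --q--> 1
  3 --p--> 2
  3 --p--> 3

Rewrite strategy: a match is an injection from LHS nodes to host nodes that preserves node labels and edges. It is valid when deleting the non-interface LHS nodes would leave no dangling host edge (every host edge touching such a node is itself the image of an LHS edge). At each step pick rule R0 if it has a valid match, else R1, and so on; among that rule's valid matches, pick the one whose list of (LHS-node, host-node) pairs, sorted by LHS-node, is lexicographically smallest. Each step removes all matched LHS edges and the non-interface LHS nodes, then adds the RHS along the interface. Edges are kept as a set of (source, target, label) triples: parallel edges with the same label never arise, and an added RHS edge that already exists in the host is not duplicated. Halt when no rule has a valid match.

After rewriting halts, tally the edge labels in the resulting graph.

start.  V:4 E:6  edges: 0-p->0 0-q->1 1-q->3 3-q->1 3-p->2 3-p->3
1. fire R1 via {0↦0, 1↦3}  →  V:4 E:5  edges: 0-q->1 1-q->3 3-q->1 3-p->2 3-p->3
2. fire R1 via {0↦3, 1↦0}  →  V:4 E:4  edges: 0-q->1 1-q->3 3-q->1 3-p->2
halt: no rule applies after step 2
NF edges: [(0, 1, 'q'), (1, 3, 'q'), (3, 1, 'q'), (3, 2, 'p')]

Answer: p:1 q:3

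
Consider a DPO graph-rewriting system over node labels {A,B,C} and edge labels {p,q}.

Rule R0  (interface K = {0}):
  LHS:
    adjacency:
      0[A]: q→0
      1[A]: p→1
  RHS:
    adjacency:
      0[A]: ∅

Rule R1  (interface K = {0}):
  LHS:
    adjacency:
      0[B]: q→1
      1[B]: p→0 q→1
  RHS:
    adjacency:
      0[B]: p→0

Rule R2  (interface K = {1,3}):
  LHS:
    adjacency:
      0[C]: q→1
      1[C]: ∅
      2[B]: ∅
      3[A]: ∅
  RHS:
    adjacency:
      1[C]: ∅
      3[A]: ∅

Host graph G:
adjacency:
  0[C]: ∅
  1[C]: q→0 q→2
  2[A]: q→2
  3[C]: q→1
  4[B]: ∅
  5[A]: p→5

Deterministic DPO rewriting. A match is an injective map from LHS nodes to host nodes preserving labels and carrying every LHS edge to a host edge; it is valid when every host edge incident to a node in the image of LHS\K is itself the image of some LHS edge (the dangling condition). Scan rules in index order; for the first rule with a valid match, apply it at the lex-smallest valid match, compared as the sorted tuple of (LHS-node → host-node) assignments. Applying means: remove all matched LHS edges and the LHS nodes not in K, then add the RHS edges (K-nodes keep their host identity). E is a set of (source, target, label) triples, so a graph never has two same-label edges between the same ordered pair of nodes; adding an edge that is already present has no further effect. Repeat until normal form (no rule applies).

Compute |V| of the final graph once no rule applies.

Answer: 3

Derivation:
initial: |V|=6 |E|=5  E = 1-q->0 1-q->2 2-q->2 3-q->1 5-p->5
step 1: apply R0 at {0↦2, 1↦5}  → |V|=5 |E|=3  E = 1-q->0 1-q->2 3-q->1
step 2: apply R2 at {0↦3, 1↦1, 2↦4, 3↦2}  → |V|=3 |E|=2  E = 1-q->0 1-q->2
normal form: no rule applies after step 2
NF nodes: {0:C, 1:C, 2:A}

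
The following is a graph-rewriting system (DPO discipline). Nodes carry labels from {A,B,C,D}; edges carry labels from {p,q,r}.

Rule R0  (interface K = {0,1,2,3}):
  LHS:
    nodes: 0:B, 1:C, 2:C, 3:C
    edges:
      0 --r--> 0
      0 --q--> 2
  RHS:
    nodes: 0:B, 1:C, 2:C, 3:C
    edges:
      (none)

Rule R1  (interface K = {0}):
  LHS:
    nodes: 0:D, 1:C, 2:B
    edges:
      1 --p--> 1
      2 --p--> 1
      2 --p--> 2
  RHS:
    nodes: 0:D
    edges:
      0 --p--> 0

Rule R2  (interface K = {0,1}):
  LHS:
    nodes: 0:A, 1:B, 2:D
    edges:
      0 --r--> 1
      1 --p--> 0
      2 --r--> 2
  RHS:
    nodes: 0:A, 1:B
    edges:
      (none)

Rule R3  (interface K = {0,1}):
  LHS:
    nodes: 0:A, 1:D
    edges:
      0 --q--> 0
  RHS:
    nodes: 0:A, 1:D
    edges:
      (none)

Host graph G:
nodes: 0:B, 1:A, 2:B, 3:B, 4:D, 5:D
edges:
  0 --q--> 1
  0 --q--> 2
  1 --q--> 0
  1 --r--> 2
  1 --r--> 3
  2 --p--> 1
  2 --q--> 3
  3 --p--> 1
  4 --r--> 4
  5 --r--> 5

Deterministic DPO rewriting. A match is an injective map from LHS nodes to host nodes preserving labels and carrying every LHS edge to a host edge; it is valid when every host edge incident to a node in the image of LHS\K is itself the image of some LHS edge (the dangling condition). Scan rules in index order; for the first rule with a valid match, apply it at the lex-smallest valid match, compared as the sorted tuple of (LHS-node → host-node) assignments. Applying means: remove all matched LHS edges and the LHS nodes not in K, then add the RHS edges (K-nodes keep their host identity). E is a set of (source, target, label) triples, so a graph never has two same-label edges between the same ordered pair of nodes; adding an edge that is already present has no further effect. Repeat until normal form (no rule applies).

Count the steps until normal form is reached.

[0] host  ⇒  6 nodes, 10 edges  {0-q->1 0-q->2 1-q->0 1-r->2 1-r->3 2-p->1 2-q->3 3-p->1 4-r->4 5-r->5}
[1] R2 @ {0↦1, 1↦2, 2↦4}  ⇒  5 nodes, 7 edges  {0-q->1 0-q->2 1-q->0 1-r->3 2-q->3 3-p->1 5-r->5}
[2] R2 @ {0↦1, 1↦3, 2↦5}  ⇒  4 nodes, 4 edges  {0-q->1 0-q->2 1-q->0 2-q->3}
normal form: no rule applies after step 2

Answer: 2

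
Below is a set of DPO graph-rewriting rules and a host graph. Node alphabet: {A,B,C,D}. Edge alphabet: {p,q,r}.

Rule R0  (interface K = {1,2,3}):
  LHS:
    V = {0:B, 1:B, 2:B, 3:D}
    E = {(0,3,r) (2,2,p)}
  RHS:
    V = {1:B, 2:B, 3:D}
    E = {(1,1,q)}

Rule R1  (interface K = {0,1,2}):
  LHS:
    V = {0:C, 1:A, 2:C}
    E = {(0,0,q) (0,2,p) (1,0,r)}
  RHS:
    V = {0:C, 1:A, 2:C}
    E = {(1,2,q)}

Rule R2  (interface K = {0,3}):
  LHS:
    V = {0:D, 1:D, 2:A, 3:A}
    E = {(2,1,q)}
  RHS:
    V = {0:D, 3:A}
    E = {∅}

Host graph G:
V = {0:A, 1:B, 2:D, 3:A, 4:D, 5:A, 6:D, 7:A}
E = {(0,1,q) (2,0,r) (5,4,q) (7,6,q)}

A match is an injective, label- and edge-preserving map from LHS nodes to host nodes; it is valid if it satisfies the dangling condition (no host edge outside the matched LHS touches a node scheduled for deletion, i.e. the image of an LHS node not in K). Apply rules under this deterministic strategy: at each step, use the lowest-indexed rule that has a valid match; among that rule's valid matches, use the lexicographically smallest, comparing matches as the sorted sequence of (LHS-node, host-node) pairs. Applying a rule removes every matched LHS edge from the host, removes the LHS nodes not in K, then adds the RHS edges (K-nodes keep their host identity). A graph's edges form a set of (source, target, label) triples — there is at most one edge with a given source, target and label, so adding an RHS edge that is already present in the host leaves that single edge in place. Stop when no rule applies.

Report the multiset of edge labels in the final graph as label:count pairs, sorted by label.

Answer: q:1 r:1

Steps:
start.  V:8 E:4  edges: 0-q->1 2-r->0 5-q->4 7-q->6
1. fire R2 via {0↦2, 1↦4, 2↦5, 3↦0}  →  V:6 E:3  edges: 0-q->1 2-r->0 7-q->6
2. fire R2 via {0↦2, 1↦6, 2↦7, 3↦0}  →  V:4 E:2  edges: 0-q->1 2-r->0
final graph: no rule applies after step 2
NF edges: [(0, 1, 'q'), (2, 0, 'r')]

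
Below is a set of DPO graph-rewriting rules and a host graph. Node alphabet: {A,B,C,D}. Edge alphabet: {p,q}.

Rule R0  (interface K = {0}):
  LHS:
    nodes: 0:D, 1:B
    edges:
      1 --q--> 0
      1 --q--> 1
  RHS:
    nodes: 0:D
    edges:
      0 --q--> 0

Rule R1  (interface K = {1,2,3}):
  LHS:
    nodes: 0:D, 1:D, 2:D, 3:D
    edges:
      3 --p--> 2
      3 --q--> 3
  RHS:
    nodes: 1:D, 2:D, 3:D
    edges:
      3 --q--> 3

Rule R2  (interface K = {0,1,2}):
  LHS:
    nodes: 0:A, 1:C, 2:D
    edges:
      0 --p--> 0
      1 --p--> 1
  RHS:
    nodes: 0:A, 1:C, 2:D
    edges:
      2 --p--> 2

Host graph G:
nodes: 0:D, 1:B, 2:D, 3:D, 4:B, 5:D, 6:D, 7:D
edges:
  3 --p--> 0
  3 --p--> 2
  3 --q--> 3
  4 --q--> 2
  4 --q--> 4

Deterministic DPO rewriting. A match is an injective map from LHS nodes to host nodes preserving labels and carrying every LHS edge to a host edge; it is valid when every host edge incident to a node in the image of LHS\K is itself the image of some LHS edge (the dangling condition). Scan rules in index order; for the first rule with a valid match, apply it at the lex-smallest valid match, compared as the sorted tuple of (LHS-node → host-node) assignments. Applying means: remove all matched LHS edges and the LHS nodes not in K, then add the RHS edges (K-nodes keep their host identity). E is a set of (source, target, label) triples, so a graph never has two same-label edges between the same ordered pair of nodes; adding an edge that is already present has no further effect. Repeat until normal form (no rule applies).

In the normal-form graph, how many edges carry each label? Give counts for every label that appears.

initial: |V|=8 |E|=5  E = 3-p->0 3-p->2 3-q->3 4-q->2 4-q->4
step 1: apply R0 at {0↦2, 1↦4}  → |V|=7 |E|=4  E = 2-q->2 3-p->0 3-p->2 3-q->3
step 2: apply R1 at {0↦5, 1↦0, 2↦2, 3↦3}  → |V|=6 |E|=3  E = 2-q->2 3-p->0 3-q->3
step 3: apply R1 at {0↦6, 1↦2, 2↦0, 3↦3}  → |V|=5 |E|=2  E = 2-q->2 3-q->3
halt: no rule applies after step 3
NF edges: [(2, 2, 'q'), (3, 3, 'q')]

Answer: q:2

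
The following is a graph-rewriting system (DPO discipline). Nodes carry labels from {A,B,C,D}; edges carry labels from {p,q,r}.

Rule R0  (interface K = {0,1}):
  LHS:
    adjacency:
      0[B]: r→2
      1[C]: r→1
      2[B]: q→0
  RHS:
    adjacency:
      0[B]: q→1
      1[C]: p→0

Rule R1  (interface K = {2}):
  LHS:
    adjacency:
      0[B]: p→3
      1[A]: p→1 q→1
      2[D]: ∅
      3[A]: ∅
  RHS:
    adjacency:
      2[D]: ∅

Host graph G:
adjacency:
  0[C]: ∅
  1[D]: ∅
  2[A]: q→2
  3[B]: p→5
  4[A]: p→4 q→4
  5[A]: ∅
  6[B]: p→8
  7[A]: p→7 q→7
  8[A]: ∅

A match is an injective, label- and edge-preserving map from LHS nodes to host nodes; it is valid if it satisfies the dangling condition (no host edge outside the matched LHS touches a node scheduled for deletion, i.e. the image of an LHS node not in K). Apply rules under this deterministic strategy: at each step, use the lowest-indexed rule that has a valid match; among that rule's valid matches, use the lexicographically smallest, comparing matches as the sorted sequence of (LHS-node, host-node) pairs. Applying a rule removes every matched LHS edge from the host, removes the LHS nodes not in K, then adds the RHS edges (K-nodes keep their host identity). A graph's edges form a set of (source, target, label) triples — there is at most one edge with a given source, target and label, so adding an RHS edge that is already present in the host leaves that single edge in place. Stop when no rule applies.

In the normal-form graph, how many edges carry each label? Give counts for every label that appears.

Answer: q:1

Derivation:
[0] host  ⇒  9 nodes, 7 edges  {2-q->2 3-p->5 4-p->4 4-q->4 6-p->8 7-p->7 7-q->7}
[1] R1 @ {0↦3, 1↦4, 2↦1, 3↦5}  ⇒  6 nodes, 4 edges  {2-q->2 6-p->8 7-p->7 7-q->7}
[2] R1 @ {0↦6, 1↦7, 2↦1, 3↦8}  ⇒  3 nodes, 1 edges  {2-q->2}
normal form: no rule applies after step 2
NF edges: [(2, 2, 'q')]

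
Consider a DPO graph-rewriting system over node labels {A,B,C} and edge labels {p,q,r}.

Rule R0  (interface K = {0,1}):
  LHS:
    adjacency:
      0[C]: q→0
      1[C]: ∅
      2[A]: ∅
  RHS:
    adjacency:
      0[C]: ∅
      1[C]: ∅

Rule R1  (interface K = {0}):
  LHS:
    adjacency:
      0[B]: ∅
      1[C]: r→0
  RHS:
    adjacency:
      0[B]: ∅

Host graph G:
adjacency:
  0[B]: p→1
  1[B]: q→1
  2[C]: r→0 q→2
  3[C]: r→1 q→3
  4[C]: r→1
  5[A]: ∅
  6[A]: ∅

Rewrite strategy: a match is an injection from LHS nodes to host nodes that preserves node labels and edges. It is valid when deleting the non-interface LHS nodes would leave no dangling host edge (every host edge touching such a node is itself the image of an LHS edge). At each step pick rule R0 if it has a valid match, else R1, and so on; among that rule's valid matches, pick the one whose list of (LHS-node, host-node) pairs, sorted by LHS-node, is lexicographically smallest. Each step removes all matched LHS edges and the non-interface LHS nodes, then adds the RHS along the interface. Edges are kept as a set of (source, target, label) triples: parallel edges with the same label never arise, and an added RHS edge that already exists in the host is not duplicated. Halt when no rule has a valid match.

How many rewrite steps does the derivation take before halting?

[0] host  ⇒  7 nodes, 7 edges  {0-p->1 1-q->1 2-r->0 2-q->2 3-r->1 3-q->3 4-r->1}
[1] R0 @ {0↦2, 1↦3, 2↦5}  ⇒  6 nodes, 6 edges  {0-p->1 1-q->1 2-r->0 3-r->1 3-q->3 4-r->1}
[2] R0 @ {0↦3, 1↦2, 2↦6}  ⇒  5 nodes, 5 edges  {0-p->1 1-q->1 2-r->0 3-r->1 4-r->1}
[3] R1 @ {0↦0, 1↦2}  ⇒  4 nodes, 4 edges  {0-p->1 1-q->1 3-r->1 4-r->1}
[4] R1 @ {0↦1, 1↦3}  ⇒  3 nodes, 3 edges  {0-p->1 1-q->1 4-r->1}
[5] R1 @ {0↦1, 1↦4}  ⇒  2 nodes, 2 edges  {0-p->1 1-q->1}
final graph: no rule applies after step 5

Answer: 5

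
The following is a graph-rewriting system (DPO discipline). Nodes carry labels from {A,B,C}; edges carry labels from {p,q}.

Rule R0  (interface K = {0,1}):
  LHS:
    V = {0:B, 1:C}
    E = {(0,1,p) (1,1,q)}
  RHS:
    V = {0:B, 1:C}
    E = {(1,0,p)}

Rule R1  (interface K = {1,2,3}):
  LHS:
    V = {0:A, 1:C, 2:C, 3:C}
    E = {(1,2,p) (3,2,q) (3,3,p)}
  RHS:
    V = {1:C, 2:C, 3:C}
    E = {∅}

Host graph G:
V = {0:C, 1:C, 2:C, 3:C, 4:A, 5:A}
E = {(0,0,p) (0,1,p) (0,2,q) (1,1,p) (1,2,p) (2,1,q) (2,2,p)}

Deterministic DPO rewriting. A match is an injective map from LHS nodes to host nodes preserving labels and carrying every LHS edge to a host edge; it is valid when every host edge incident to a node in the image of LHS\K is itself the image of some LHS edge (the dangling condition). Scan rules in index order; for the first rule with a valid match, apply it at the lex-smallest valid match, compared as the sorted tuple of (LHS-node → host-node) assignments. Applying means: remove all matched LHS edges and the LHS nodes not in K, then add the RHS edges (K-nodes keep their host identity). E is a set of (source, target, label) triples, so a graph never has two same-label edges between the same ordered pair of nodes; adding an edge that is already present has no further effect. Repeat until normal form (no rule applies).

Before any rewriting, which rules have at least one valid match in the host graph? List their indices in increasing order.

Answer: [R1]

Rewrite trace:
R0: no valid match — LHS pattern not found
R1: 4 valid matches — {0↦4, 1↦0, 2↦1, 3↦2}, {0↦4, 1↦1, 2↦2, 3↦0}, {0↦5, 1↦0, 2↦1, 3↦2} (+1 more)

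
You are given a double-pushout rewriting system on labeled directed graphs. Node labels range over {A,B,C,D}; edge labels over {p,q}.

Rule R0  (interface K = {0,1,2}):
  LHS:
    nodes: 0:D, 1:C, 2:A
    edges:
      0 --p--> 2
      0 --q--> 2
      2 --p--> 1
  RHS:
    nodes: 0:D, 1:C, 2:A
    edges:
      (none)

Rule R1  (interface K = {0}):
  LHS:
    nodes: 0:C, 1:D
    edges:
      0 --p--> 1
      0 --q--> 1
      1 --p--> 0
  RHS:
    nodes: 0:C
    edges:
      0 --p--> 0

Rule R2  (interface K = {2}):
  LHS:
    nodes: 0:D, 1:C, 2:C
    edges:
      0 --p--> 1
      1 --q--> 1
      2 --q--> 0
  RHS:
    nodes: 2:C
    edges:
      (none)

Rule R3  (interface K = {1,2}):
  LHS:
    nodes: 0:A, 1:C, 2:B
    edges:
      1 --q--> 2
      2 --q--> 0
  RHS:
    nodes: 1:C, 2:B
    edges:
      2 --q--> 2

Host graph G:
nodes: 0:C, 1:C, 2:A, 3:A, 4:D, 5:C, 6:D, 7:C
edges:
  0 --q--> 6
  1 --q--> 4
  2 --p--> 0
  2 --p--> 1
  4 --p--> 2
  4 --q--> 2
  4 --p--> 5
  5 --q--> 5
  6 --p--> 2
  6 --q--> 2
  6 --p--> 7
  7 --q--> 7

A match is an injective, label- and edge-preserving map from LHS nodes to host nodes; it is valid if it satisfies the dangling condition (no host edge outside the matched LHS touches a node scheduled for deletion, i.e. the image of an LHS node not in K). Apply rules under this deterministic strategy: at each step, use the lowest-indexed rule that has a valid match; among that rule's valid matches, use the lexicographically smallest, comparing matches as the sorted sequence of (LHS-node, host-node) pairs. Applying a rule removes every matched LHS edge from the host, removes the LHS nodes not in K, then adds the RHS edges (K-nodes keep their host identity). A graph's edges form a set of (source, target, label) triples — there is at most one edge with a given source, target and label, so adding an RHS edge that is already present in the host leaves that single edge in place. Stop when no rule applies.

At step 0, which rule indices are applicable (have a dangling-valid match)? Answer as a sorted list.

R0: 4 valid matches — {0↦4, 1↦0, 2↦2}, {0↦4, 1↦1, 2↦2}, {0↦6, 1↦0, 2↦2} (+1 more)
R1: no valid match — LHS pattern not found
R2: no valid match — 2 raw matches, all fail dangling condition
R3: no valid match — LHS pattern not found

Answer: [R0]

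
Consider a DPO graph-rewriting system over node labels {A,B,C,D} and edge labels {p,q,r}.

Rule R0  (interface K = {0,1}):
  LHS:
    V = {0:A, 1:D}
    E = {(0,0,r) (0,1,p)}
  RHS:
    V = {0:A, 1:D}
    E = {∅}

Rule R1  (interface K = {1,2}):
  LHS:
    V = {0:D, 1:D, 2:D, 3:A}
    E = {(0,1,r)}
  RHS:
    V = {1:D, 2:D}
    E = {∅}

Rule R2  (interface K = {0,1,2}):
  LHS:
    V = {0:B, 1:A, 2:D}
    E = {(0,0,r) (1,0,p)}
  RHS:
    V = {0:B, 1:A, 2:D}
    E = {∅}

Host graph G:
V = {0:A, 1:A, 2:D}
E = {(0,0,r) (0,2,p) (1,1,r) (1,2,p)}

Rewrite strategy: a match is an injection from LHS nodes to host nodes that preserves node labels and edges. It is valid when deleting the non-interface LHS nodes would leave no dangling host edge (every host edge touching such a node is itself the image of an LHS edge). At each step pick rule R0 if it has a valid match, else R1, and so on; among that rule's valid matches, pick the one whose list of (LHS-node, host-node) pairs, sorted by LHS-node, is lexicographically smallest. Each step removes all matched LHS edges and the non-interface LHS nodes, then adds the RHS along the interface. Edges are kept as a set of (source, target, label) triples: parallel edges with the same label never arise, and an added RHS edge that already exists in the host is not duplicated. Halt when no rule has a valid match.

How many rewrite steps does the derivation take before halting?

Answer: 2

Derivation:
[0] host  ⇒  3 nodes, 4 edges  {0-r->0 0-p->2 1-r->1 1-p->2}
[1] R0 @ {0↦0, 1↦2}  ⇒  3 nodes, 2 edges  {1-r->1 1-p->2}
[2] R0 @ {0↦1, 1↦2}  ⇒  3 nodes, 0 edges  {∅}
normal form: no rule applies after step 2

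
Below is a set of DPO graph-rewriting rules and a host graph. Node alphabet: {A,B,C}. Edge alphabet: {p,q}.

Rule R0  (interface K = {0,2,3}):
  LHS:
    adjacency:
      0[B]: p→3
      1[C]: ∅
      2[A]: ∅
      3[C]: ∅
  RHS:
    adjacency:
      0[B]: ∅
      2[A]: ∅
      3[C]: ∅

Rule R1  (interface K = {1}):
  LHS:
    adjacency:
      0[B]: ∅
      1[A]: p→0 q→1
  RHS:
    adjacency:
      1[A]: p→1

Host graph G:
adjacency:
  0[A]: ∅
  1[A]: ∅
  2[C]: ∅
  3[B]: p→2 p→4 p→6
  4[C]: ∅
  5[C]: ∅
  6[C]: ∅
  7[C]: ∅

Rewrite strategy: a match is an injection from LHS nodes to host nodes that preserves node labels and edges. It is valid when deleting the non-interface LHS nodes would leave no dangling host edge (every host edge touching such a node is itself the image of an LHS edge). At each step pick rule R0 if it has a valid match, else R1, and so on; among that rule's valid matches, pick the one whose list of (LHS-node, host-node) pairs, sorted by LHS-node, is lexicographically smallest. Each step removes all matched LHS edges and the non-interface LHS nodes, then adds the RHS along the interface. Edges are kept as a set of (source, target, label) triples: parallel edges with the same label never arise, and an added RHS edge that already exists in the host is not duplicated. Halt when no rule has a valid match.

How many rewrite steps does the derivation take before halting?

[0] host  ⇒  8 nodes, 3 edges  {3-p->2 3-p->4 3-p->6}
[1] R0 @ {0↦3, 1↦5, 2↦0, 3↦2}  ⇒  7 nodes, 2 edges  {3-p->4 3-p->6}
[2] R0 @ {0↦3, 1↦2, 2↦0, 3↦4}  ⇒  6 nodes, 1 edges  {3-p->6}
[3] R0 @ {0↦3, 1↦4, 2↦0, 3↦6}  ⇒  5 nodes, 0 edges  {∅}
halt: no rule applies after step 3

Answer: 3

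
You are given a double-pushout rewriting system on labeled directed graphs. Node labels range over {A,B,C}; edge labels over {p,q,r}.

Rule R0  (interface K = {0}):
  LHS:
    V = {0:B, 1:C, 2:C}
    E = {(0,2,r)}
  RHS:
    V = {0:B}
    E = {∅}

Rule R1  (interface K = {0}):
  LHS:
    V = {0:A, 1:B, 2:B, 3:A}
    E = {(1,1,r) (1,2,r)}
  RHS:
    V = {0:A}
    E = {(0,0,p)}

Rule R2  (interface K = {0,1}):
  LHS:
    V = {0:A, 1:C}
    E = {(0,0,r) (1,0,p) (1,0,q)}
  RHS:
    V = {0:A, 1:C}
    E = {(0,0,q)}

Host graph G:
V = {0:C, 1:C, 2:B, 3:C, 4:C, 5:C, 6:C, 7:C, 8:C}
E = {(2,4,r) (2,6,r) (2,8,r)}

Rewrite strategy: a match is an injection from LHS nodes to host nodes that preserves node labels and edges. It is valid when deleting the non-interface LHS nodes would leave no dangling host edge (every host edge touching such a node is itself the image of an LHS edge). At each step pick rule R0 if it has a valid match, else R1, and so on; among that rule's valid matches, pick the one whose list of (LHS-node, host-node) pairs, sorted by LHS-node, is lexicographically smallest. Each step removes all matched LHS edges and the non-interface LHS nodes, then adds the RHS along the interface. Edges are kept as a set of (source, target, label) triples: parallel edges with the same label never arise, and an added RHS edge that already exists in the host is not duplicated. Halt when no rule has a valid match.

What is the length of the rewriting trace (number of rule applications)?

Answer: 3

Derivation:
initial: |V|=9 |E|=3  E = 2-r->4 2-r->6 2-r->8
step 1: apply R0 at {0↦2, 1↦0, 2↦4}  → |V|=7 |E|=2  E = 2-r->6 2-r->8
step 2: apply R0 at {0↦2, 1↦1, 2↦6}  → |V|=5 |E|=1  E = 2-r->8
step 3: apply R0 at {0↦2, 1↦3, 2↦8}  → |V|=3 |E|=0  E = ∅
final graph: no rule applies after step 3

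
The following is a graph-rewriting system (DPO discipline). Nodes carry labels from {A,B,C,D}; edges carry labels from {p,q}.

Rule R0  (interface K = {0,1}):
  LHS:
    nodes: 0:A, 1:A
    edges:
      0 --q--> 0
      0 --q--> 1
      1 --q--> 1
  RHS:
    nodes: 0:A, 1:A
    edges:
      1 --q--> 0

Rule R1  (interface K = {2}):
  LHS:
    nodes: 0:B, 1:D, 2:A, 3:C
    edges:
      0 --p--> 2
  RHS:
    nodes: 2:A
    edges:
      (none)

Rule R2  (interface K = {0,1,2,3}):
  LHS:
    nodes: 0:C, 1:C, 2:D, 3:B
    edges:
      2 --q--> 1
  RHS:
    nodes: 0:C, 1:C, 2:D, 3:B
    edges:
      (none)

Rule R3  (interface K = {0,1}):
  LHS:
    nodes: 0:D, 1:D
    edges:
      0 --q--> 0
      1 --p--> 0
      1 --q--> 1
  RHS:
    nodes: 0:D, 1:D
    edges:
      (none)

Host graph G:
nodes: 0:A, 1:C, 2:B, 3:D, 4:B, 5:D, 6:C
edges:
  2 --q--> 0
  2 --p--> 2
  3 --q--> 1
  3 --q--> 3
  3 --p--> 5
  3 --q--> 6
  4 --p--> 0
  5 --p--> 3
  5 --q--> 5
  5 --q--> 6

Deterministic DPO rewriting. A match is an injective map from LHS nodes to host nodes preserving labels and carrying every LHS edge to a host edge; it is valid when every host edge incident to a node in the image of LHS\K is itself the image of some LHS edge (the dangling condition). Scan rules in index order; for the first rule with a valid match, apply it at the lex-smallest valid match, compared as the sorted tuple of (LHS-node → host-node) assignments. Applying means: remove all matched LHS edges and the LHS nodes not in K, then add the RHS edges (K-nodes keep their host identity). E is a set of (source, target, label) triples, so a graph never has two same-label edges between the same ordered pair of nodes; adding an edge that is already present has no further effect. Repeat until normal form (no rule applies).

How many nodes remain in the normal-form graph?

initial: |V|=7 |E|=10  E = 2-q->0 2-p->2 3-q->1 3-q->3 3-p->5 3-q->6 4-p->0 5-p->3 5-q->5 5-q->6
step 1: apply R2 at {0↦1, 1↦6, 2↦3, 3↦2}  → |V|=7 |E|=9  E = 2-q->0 2-p->2 3-q->1 3-q->3 3-p->5 4-p->0 5-p->3 5-q->5 5-q->6
step 2: apply R2 at {0↦1, 1↦6, 2↦5, 3↦2}  → |V|=7 |E|=8  E = 2-q->0 2-p->2 3-q->1 3-q->3 3-p->5 4-p->0 5-p->3 5-q->5
step 3: apply R2 at {0↦6, 1↦1, 2↦3, 3↦2}  → |V|=7 |E|=7  E = 2-q->0 2-p->2 3-q->3 3-p->5 4-p->0 5-p->3 5-q->5
step 4: apply R3 at {0↦3, 1↦5}  → |V|=7 |E|=4  E = 2-q->0 2-p->2 3-p->5 4-p->0
normal form: no rule applies after step 4
NF nodes: {0:A, 1:C, 2:B, 3:D, 4:B, 5:D, 6:C}

Answer: 7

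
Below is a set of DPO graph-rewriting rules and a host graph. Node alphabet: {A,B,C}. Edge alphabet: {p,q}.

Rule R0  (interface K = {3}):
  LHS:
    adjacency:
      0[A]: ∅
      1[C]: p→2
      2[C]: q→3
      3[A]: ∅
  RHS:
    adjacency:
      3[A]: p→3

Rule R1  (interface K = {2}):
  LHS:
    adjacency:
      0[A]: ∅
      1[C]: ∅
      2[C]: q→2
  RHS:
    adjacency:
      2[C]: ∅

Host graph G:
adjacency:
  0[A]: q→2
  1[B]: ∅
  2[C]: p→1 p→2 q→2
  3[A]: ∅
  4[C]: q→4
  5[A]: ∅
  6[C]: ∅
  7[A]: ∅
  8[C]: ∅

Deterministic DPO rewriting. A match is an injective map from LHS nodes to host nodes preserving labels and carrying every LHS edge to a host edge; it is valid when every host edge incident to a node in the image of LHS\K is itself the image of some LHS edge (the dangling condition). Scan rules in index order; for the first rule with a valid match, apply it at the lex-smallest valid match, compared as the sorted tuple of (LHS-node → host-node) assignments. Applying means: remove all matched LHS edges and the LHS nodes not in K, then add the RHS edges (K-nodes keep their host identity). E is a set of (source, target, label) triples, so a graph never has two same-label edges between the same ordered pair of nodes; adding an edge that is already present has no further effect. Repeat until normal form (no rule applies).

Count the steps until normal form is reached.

start.  V:9 E:5  edges: 0-q->2 2-p->1 2-p->2 2-q->2 4-q->4
1. fire R1 via {0↦3, 1↦6, 2↦2}  →  V:7 E:4  edges: 0-q->2 2-p->1 2-p->2 4-q->4
2. fire R1 via {0↦5, 1↦8, 2↦4}  →  V:5 E:3  edges: 0-q->2 2-p->1 2-p->2
halt: no rule applies after step 2

Answer: 2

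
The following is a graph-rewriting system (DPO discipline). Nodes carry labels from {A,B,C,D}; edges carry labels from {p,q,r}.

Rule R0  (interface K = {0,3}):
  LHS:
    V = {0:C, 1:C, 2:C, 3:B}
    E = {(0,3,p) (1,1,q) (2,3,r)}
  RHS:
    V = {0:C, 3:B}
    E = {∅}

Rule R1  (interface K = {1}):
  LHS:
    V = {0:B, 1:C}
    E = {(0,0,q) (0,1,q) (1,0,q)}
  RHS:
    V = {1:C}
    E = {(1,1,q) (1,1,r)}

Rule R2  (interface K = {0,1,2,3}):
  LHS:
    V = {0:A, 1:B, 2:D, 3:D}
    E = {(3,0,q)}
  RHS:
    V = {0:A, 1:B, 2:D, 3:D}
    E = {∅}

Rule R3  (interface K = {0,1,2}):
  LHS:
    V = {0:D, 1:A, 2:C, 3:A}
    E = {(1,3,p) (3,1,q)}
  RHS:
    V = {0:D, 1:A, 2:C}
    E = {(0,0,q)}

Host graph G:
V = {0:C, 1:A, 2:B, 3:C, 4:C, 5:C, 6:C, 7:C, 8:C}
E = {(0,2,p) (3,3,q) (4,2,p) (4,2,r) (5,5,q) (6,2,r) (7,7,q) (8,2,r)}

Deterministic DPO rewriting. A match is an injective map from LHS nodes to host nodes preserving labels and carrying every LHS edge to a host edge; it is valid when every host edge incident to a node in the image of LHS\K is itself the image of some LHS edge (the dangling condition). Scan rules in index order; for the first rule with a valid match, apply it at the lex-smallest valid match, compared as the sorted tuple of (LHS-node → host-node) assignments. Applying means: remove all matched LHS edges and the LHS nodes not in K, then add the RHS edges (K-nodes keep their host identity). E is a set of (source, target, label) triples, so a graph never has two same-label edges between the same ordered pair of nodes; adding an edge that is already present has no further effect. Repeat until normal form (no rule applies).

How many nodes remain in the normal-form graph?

Answer: 5

Rewrite trace:
initial: |V|=9 |E|=8  E = 0-p->2 3-q->3 4-p->2 4-r->2 5-q->5 6-r->2 7-q->7 8-r->2
step 1: apply R0 at {0↦0, 1↦3, 2↦6, 3↦2}  → |V|=7 |E|=5  E = 4-p->2 4-r->2 5-q->5 7-q->7 8-r->2
step 2: apply R0 at {0↦4, 1↦5, 2↦8, 3↦2}  → |V|=5 |E|=2  E = 4-r->2 7-q->7
halt: no rule applies after step 2
NF nodes: {0:C, 1:A, 2:B, 4:C, 7:C}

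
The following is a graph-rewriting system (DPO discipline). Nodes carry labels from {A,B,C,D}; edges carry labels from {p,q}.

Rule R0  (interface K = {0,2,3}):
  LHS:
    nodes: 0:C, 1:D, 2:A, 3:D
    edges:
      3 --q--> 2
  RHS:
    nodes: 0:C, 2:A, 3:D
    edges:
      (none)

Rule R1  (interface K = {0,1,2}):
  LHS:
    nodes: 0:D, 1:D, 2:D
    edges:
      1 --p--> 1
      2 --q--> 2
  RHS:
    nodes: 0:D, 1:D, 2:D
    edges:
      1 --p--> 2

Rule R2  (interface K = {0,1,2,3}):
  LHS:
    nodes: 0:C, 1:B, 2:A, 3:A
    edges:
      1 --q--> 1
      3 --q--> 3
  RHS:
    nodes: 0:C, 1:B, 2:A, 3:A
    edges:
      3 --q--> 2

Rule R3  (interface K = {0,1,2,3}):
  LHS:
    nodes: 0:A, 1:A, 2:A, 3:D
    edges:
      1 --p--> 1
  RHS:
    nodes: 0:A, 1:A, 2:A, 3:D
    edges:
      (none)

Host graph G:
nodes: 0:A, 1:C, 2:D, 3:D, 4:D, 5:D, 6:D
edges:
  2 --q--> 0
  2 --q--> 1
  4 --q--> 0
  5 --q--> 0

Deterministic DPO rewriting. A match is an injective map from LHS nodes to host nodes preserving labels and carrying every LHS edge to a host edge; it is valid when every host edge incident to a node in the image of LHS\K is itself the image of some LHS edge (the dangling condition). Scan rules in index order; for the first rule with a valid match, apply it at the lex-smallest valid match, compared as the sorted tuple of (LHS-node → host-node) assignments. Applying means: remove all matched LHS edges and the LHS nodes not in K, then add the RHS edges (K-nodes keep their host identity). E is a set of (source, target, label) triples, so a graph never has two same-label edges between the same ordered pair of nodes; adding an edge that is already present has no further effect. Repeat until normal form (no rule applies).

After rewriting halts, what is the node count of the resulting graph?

Answer: 4

Steps:
start.  V:7 E:4  edges: 2-q->0 2-q->1 4-q->0 5-q->0
1. fire R0 via {0↦1, 1↦3, 2↦0, 3↦2}  →  V:6 E:3  edges: 2-q->1 4-q->0 5-q->0
2. fire R0 via {0↦1, 1↦6, 2↦0, 3↦4}  →  V:5 E:2  edges: 2-q->1 5-q->0
3. fire R0 via {0↦1, 1↦4, 2↦0, 3↦5}  →  V:4 E:1  edges: 2-q->1
halt: no rule applies after step 3
NF nodes: {0:A, 1:C, 2:D, 5:D}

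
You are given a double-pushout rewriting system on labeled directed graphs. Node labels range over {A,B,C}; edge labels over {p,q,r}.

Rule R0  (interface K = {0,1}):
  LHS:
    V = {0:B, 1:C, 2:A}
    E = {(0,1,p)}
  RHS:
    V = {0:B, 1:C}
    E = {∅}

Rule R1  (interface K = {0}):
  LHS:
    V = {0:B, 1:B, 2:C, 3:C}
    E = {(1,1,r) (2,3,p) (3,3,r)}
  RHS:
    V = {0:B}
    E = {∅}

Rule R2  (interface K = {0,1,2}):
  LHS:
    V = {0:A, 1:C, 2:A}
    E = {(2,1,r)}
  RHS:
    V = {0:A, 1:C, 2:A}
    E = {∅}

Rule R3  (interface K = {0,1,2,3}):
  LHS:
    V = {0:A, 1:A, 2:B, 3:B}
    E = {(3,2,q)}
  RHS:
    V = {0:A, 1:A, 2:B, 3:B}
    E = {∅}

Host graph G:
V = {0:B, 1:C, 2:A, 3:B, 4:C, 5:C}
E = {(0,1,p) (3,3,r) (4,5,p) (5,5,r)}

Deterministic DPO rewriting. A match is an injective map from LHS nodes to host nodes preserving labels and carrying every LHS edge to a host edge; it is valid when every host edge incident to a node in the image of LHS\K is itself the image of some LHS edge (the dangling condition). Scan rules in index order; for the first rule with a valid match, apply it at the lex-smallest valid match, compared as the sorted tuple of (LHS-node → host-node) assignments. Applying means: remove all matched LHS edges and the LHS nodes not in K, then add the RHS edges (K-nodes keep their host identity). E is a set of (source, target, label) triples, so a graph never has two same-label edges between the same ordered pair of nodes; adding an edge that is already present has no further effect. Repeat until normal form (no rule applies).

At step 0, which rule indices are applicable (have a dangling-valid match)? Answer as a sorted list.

Answer: [R0,R1]

Steps:
R0: 1 valid match — {0↦0, 1↦1, 2↦2}
R1: 1 valid match — {0↦0, 1↦3, 2↦4, 3↦5}
R2: no valid match — LHS pattern not found
R3: no valid match — LHS pattern not found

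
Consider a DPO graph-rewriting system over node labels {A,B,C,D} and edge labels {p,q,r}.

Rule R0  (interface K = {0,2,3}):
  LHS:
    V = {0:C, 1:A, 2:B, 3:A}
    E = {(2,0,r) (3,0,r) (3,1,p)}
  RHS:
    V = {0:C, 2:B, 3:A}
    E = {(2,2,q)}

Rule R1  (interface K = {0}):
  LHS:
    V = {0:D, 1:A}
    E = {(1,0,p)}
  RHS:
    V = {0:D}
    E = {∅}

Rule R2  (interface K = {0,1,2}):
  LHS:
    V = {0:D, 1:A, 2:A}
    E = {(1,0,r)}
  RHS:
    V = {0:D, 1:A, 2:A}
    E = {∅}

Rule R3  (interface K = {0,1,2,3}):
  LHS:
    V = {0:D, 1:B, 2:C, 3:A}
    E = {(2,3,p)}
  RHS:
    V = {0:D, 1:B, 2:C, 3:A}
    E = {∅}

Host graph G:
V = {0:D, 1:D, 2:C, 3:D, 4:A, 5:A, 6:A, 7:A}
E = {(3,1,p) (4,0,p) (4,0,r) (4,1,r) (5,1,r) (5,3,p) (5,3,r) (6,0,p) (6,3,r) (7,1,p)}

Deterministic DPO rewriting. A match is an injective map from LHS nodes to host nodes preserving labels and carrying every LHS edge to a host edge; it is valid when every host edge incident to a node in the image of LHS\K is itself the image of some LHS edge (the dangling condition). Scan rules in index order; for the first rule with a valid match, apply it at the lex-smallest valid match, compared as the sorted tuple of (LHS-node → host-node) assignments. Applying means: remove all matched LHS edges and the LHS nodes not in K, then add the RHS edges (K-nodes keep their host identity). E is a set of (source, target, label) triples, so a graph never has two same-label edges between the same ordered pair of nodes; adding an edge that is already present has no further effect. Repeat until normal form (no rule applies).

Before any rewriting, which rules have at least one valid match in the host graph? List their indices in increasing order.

Answer: [R1,R2]

Steps:
R0: no valid match — LHS pattern not found
R1: 1 valid match — {0↦1, 1↦7}
R2: 15 valid matches — {0↦0, 1↦4, 2↦5}, {0↦0, 1↦4, 2↦6}, {0↦0, 1↦4, 2↦7} (+12 more)
R3: no valid match — LHS pattern not found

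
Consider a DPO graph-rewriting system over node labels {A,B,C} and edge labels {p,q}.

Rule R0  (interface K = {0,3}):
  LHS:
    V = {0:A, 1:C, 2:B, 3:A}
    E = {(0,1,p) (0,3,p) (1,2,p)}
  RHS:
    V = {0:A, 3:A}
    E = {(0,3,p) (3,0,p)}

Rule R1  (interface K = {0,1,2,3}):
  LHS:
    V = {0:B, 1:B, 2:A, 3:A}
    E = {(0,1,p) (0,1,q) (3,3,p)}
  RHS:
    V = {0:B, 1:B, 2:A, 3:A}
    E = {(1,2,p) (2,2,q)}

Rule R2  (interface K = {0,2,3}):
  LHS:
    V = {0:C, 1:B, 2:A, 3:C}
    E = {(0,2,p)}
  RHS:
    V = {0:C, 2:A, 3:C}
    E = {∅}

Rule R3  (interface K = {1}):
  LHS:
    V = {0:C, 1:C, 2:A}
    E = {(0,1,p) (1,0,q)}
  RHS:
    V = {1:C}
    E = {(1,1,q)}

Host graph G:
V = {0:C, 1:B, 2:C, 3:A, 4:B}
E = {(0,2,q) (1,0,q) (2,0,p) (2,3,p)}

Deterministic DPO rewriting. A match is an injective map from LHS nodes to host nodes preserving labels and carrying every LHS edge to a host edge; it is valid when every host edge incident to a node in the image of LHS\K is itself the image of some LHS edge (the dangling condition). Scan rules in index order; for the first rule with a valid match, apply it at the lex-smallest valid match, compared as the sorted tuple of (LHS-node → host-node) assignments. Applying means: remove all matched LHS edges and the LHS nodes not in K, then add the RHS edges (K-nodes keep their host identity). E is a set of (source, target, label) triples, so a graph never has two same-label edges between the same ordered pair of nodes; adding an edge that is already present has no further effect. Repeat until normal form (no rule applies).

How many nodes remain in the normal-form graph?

initial: |V|=5 |E|=4  E = 0-q->2 1-q->0 2-p->0 2-p->3
step 1: apply R2 at {0↦2, 1↦4, 2↦3, 3↦0}  → |V|=4 |E|=3  E = 0-q->2 1-q->0 2-p->0
step 2: apply R3 at {0↦2, 1↦0, 2↦3}  → |V|=2 |E|=2  E = 0-q->0 1-q->0
halt: no rule applies after step 2
NF nodes: {0:C, 1:B}

Answer: 2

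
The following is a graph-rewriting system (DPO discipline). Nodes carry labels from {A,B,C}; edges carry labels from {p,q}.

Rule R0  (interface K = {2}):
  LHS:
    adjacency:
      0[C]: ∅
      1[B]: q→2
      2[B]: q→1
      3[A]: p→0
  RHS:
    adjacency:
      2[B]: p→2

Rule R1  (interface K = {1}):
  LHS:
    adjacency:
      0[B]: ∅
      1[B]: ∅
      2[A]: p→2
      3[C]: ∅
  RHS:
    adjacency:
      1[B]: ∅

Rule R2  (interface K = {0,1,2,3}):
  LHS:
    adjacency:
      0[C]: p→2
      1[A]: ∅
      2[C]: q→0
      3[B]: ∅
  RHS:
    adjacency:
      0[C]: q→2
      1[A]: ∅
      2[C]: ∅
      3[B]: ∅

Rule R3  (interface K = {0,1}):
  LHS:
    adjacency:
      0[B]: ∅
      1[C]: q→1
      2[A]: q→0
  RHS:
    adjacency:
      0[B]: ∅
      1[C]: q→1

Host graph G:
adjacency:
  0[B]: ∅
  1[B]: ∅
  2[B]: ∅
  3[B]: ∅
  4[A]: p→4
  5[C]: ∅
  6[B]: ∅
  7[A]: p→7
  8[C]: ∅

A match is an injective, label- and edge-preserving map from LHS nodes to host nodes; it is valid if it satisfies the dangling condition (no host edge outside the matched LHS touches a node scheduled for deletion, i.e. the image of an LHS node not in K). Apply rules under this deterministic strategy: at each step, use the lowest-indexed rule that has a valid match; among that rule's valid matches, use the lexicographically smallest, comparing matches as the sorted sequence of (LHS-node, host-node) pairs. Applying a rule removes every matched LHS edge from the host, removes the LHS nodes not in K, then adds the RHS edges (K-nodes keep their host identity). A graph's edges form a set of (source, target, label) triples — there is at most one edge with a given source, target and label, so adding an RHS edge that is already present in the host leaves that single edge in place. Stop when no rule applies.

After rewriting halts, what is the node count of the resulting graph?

Answer: 3

Derivation:
initial: |V|=9 |E|=2  E = 4-p->4 7-p->7
step 1: apply R1 at {0↦0, 1↦1, 2↦4, 3↦5}  → |V|=6 |E|=1  E = 7-p->7
step 2: apply R1 at {0↦1, 1↦2, 2↦7, 3↦8}  → |V|=3 |E|=0  E = ∅
normal form: no rule applies after step 2
NF nodes: {2:B, 3:B, 6:B}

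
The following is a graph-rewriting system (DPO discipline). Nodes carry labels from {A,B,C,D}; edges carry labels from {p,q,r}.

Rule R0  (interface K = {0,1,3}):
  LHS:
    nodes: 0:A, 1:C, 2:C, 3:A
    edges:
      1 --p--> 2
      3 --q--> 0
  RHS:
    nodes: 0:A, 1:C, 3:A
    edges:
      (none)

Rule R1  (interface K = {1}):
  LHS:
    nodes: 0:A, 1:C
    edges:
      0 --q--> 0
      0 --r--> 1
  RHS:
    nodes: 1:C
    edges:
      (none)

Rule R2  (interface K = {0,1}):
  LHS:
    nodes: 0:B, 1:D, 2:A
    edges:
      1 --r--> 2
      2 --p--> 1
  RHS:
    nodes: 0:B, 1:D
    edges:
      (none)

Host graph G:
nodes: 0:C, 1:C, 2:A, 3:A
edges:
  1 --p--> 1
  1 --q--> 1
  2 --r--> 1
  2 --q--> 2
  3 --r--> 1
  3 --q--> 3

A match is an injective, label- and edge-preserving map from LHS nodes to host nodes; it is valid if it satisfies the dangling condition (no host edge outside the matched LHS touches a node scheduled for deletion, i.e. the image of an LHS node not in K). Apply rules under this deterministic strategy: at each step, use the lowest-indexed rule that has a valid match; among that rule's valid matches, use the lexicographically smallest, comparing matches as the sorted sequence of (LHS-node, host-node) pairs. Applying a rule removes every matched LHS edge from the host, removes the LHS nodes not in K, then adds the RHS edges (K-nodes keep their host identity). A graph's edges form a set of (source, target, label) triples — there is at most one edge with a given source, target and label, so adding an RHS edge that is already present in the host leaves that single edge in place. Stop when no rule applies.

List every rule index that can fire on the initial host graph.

R0: no valid match — LHS pattern not found
R1: 2 valid matches — {0↦2, 1↦1}, {0↦3, 1↦1}
R2: no valid match — LHS pattern not found

Answer: [R1]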